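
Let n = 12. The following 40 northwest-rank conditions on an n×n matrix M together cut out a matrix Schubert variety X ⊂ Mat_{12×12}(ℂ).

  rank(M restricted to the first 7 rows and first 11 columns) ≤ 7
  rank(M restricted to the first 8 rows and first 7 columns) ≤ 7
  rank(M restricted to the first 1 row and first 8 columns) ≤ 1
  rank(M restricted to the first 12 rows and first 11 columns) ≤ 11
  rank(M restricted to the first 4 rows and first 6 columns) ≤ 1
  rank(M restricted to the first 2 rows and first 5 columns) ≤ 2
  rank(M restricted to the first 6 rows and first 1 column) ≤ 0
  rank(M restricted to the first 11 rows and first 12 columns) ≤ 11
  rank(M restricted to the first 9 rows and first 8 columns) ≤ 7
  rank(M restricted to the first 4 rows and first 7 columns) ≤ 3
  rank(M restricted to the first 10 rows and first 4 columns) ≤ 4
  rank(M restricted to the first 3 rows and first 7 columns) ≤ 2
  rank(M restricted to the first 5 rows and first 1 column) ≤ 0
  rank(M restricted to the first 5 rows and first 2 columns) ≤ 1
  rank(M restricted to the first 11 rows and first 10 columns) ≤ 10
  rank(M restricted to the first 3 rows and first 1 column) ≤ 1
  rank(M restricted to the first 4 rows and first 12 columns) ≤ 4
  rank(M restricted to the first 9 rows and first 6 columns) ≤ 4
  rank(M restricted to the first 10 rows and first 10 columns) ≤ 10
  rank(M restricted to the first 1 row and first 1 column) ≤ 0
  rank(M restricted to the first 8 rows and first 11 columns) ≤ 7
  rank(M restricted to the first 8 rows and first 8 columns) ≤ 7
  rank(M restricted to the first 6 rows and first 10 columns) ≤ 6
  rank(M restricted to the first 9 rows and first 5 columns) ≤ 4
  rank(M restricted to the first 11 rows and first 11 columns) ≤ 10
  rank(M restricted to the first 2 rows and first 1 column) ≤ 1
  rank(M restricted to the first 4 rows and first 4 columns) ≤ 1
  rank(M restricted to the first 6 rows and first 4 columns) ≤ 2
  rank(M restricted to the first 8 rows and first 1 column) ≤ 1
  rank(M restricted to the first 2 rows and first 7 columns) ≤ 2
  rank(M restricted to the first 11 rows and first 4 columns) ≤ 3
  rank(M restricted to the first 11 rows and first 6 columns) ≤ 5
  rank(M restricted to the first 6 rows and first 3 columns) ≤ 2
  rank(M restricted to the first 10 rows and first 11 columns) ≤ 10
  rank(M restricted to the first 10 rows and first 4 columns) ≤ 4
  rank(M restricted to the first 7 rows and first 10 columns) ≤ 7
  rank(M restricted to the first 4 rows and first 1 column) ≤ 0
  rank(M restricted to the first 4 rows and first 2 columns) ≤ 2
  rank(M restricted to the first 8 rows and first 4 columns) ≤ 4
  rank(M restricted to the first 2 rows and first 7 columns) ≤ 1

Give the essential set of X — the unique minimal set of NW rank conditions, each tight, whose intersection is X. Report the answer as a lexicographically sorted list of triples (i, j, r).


Rank table r_w(12×12) implied by the 40 constraints:

  i=1: 0 1 1 1 1 1 1 1 1 1 1 1
  i=2: 0 1 1 1 1 1 1 2 2 2 2 2
  i=3: 0 1 1 1 1 1 2 3 3 3 3 3
  i=4: 0 1 1 1 1 1 2 3 4 4 4 4
  i=5: 0 1 2 2 2 2 3 4 5 5 5 5
  i=6: 0 1 2 2 3 3 4 5 6 6 6 6
  i=7: 1 2 3 3 4 4 5 6 7 7 7 7
  i=8: 1 2 3 3 4 4 5 6 7 7 7 8
  i=9: 1 2 3 3 4 4 5 6 7 8 8 9
  i=10: 1 2 3 3 4 5 6 7 8 9 9 10
  i=11: 1 2 3 3 4 5 6 7 8 9 10 11
  i=12: 1 2 3 4 5 6 7 8 9 10 11 12

so w = (2, 8, 7, 9, 3, 5, 1, 12, 10, 6, 11, 4).

|D(w)|=28, |Ess(w)|=7:

[(2, 7, 1), (4, 6, 1), (6, 1, 0), (6, 4, 2), (8, 11, 7), (9, 6, 4), (11, 4, 3)]


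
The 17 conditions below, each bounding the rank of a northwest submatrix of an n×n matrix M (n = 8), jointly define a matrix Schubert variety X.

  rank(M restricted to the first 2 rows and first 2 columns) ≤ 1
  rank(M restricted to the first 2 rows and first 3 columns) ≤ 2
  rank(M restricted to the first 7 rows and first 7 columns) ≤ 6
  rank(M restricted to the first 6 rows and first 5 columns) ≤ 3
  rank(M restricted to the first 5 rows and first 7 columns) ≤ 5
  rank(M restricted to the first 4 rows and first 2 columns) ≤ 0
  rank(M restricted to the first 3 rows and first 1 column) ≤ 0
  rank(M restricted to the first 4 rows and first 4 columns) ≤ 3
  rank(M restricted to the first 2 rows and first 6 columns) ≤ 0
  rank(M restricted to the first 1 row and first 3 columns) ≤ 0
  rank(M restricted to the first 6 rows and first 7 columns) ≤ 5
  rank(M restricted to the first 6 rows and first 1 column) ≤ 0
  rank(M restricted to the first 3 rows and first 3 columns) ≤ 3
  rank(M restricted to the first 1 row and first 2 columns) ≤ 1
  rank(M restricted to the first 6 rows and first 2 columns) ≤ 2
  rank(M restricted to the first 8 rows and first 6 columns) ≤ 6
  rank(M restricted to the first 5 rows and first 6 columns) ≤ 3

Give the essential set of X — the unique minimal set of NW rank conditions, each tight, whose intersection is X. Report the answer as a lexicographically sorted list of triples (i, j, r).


The tightest implied rank at each (i,j), from the 17 conditions:

  i=1: 0 0 0 0 0 0 1 1
  i=2: 0 0 0 0 0 0 1 2
  i=3: 0 0 1 1 1 1 2 3
  i=4: 0 0 1 2 2 2 3 4
  i=5: 0 1 2 3 3 3 4 5
  i=6: 0 1 2 3 3 4 5 6
  i=7: 1 2 3 4 4 5 6 7
  i=8: 1 2 3 4 5 6 7 8

giving w = (7, 8, 3, 4, 2, 6, 1, 5) via Δ²R.

|D(w)|=19, |Ess(w)|=4:

[(2, 6, 0), (4, 2, 0), (6, 1, 0), (6, 5, 3)]


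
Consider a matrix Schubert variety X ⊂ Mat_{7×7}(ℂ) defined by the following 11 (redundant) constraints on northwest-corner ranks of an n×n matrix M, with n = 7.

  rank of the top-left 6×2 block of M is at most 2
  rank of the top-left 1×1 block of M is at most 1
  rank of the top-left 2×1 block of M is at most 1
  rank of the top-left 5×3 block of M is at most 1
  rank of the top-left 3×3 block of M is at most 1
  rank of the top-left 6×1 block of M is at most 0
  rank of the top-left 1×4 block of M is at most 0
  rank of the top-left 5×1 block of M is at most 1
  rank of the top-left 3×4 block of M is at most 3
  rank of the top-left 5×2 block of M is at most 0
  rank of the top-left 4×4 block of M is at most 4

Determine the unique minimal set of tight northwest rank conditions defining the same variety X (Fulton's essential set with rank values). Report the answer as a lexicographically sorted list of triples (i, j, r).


Rank table r_w(7×7) implied by the 11 constraints:

  0  0  0  0  1  1  1
  0  0  1  1  2  2  2
  0  0  1  2  3  3  3
  0  0  1  2  3  4  4
  0  0  1  2  3  4  5
  0  1  2  3  4  5  6
  1  2  3  4  5  6  7

giving w = (5, 3, 4, 6, 7, 2, 1) via Δ²R.

ℓ(w)=13; the 3 essential cells (i,j,r):

[(1, 4, 0), (5, 2, 0), (6, 1, 0)]


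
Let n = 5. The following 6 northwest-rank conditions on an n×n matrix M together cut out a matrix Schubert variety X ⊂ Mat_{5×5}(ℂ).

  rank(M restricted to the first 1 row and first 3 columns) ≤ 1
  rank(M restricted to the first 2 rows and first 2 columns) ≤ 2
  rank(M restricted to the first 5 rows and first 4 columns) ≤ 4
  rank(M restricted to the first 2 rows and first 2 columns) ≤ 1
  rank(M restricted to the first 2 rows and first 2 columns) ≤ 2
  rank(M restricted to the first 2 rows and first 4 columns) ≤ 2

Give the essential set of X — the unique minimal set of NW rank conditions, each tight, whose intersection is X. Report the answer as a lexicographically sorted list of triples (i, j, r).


Computing R[i][j] = min implied NW-rank bound (n=5, 6 conditions):

  R[1]: 1 | 1 | 1 | 1 | 1
  R[2]: 1 | 1 | 2 | 2 | 2
  R[3]: 1 | 2 | 3 | 3 | 3
  R[4]: 1 | 2 | 3 | 4 | 4
  R[5]: 1 | 2 | 3 | 4 | 5

the unique w with this rank table is (1, 3, 2, 4, 5).

1 SE-corner of the 1-cell Rothe diagram gives Ess(w):

[(2, 2, 1)]


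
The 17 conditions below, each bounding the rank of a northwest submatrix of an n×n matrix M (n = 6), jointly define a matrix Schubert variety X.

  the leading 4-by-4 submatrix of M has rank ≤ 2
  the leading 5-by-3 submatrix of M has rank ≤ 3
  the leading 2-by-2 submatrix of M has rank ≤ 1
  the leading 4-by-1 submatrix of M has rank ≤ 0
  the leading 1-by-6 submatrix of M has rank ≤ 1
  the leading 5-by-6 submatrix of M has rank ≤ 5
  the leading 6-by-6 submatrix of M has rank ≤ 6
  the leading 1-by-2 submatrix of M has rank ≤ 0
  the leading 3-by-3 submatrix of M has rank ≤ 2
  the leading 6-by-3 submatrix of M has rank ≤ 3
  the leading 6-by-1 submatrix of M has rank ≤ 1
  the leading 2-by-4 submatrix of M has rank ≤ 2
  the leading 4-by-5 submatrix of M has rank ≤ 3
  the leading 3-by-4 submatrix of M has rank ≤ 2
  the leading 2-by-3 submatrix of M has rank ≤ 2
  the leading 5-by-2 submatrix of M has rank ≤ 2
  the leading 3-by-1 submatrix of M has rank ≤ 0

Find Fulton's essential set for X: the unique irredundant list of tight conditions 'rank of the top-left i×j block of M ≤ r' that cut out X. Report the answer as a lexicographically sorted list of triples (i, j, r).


Rank table r_w(6×6) implied by the 17 constraints:

  R[1]: 0, 0, 1, 1, 1, 1
  R[2]: 0, 1, 2, 2, 2, 2
  R[3]: 0, 1, 2, 2, 3, 3
  R[4]: 0, 1, 2, 2, 3, 4
  R[5]: 1, 2, 3, 3, 4, 5
  R[6]: 1, 2, 3, 4, 5, 6

second differences of R give the permutation w = (3, 2, 5, 6, 1, 4).

|D(w)|=7, |Ess(w)|=3:

[(1, 2, 0), (4, 1, 0), (4, 4, 2)]


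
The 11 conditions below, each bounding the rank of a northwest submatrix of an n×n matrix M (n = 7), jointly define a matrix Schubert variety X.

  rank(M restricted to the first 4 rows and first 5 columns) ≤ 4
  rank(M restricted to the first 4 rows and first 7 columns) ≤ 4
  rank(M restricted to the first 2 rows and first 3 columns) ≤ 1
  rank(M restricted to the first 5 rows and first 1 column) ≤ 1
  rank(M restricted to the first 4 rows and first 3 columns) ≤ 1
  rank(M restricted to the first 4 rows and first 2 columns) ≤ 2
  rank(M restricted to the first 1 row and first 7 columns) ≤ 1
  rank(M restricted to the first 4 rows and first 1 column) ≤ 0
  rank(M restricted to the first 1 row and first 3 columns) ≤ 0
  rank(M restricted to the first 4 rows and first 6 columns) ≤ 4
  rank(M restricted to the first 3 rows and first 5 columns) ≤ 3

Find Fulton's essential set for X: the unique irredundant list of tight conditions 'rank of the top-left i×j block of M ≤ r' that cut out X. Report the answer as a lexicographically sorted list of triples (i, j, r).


Reconstructing r_w from the 11 given conditions:

  row 1: 0 | 0 | 0 | 1 | 1 | 1 | 1
  row 2: 0 | 1 | 1 | 2 | 2 | 2 | 2
  row 3: 0 | 1 | 1 | 2 | 3 | 3 | 3
  row 4: 0 | 1 | 1 | 2 | 3 | 4 | 4
  row 5: 1 | 2 | 2 | 3 | 4 | 5 | 5
  row 6: 1 | 2 | 3 | 4 | 5 | 6 | 6
  row 7: 1 | 2 | 3 | 4 | 5 | 6 | 7

the unique w with this rank table is (4, 2, 5, 6, 1, 3, 7).

Rothe diagram D(w) (8 cells), 3 SE-corners (essential conditions):

[(1, 3, 0), (4, 1, 0), (4, 3, 1)]


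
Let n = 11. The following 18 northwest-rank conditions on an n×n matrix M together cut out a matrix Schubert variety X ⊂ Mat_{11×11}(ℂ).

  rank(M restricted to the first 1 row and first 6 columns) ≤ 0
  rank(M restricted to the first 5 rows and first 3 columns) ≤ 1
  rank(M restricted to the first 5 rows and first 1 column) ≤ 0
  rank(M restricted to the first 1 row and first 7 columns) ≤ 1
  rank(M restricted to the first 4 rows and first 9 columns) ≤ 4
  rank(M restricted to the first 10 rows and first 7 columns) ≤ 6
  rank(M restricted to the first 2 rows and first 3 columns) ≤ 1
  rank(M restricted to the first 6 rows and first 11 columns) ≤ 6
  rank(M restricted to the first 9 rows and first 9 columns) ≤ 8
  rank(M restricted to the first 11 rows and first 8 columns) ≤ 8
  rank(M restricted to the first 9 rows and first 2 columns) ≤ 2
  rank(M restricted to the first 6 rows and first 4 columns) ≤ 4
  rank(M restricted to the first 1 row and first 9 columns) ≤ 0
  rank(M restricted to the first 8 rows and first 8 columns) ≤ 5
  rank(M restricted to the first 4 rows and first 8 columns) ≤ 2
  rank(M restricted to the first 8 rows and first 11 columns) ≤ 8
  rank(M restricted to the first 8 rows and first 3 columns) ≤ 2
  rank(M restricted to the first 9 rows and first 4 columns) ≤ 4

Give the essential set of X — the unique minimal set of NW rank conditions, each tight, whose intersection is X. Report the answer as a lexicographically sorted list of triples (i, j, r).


Reconstructing r_w from the 18 given conditions:

  R[1]: 0 | 0 | 0 | 0 | 0 | 0 | 0 | 0 | 0 | 1 | 1
  R[2]: 0 | 1 | 1 | 1 | 1 | 1 | 1 | 1 | 1 | 2 | 2
  R[3]: 0 | 1 | 1 | 2 | 2 | 2 | 2 | 2 | 2 | 3 | 3
  R[4]: 0 | 1 | 1 | 2 | 2 | 2 | 2 | 2 | 3 | 4 | 4
  R[5]: 0 | 1 | 1 | 2 | 3 | 3 | 3 | 3 | 4 | 5 | 5
  R[6]: 1 | 2 | 2 | 3 | 4 | 4 | 4 | 4 | 5 | 6 | 6
  R[7]: 1 | 2 | 2 | 3 | 4 | 5 | 5 | 5 | 6 | 7 | 7
  R[8]: 1 | 2 | 2 | 3 | 4 | 5 | 5 | 5 | 6 | 7 | 8
  R[9]: 1 | 2 | 3 | 4 | 5 | 6 | 6 | 6 | 7 | 8 | 9
  R[10]: 1 | 2 | 3 | 4 | 5 | 6 | 6 | 7 | 8 | 9 | 10
  R[11]: 1 | 2 | 3 | 4 | 5 | 6 | 7 | 8 | 9 | 10 | 11

giving w = (10, 2, 4, 9, 5, 1, 6, 11, 3, 8, 7) via Δ²R.

Rothe diagram D(w) (25 cells), 7 SE-corners (essential conditions):

[(1, 9, 0), (4, 8, 2), (5, 1, 0), (5, 3, 1), (8, 3, 2), (8, 8, 5), (10, 7, 6)]


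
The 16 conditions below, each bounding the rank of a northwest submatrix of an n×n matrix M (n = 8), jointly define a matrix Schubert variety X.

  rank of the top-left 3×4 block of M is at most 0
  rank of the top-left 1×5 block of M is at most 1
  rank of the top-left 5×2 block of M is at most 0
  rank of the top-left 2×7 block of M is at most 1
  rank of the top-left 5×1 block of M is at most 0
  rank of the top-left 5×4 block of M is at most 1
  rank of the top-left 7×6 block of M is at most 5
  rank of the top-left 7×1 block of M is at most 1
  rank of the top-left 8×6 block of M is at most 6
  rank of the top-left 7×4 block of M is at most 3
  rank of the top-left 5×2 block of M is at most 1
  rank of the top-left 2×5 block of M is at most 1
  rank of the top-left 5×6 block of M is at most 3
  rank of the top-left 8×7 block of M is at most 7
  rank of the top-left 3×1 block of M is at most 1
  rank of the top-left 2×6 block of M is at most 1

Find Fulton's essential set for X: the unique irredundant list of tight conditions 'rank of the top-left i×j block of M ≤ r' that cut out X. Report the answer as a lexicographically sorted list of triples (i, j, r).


Propagating the 16 rank bounds to every northwest block:

  row 1: 0, 0, 0, 0, 1, 1, 1, 1
  row 2: 0, 0, 0, 0, 1, 1, 1, 2
  row 3: 0, 0, 0, 0, 1, 2, 2, 3
  row 4: 0, 0, 1, 1, 2, 3, 3, 4
  row 5: 0, 0, 1, 1, 2, 3, 4, 5
  row 6: 1, 1, 2, 2, 3, 4, 5, 6
  row 7: 1, 2, 3, 3, 4, 5, 6, 7
  row 8: 1, 2, 3, 4, 5, 6, 7, 8

hence w(1..8) = (5, 8, 6, 3, 7, 1, 2, 4).

ℓ(w)=19; the 4 essential cells (i,j,r):

[(2, 7, 1), (3, 4, 0), (5, 2, 0), (5, 4, 1)]


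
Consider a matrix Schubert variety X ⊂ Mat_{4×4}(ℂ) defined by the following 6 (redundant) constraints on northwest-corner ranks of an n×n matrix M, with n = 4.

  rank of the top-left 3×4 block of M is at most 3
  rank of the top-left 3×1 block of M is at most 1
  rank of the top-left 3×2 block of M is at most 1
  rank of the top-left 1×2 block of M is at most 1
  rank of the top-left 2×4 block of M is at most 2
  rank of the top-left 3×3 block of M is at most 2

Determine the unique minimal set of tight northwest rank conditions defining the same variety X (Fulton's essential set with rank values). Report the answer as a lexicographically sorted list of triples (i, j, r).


The tightest implied rank at each (i,j), from the 6 conditions:

  R[1]: 1 | 1 | 1 | 1
  R[2]: 1 | 1 | 2 | 2
  R[3]: 1 | 1 | 2 | 3
  R[4]: 1 | 2 | 3 | 4

second differences of R give the permutation w = (1, 3, 4, 2).

D(w) has 2 cells with 1 SE-corner; essential set:

[(3, 2, 1)]


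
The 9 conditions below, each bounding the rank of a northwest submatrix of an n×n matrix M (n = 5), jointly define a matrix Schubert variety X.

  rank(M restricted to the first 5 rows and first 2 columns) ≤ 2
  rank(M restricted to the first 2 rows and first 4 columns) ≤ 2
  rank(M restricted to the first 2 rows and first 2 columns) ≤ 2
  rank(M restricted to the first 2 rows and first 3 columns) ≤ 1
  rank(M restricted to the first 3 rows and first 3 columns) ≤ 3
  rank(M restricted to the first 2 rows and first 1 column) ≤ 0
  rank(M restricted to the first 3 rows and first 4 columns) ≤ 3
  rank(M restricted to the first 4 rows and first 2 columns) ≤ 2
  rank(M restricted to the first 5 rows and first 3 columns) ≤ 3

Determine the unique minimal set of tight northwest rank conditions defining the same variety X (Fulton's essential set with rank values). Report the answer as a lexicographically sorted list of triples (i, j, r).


Reconstructing r_w from the 9 given conditions:

  0, 1, 1, 1, 1
  0, 1, 1, 2, 2
  1, 2, 2, 3, 3
  1, 2, 3, 4, 4
  1, 2, 3, 4, 5

giving w = (2, 4, 1, 3, 5) via Δ²R.

D(w) has 3 cells with 2 SE-corners; essential set:

[(2, 1, 0), (2, 3, 1)]


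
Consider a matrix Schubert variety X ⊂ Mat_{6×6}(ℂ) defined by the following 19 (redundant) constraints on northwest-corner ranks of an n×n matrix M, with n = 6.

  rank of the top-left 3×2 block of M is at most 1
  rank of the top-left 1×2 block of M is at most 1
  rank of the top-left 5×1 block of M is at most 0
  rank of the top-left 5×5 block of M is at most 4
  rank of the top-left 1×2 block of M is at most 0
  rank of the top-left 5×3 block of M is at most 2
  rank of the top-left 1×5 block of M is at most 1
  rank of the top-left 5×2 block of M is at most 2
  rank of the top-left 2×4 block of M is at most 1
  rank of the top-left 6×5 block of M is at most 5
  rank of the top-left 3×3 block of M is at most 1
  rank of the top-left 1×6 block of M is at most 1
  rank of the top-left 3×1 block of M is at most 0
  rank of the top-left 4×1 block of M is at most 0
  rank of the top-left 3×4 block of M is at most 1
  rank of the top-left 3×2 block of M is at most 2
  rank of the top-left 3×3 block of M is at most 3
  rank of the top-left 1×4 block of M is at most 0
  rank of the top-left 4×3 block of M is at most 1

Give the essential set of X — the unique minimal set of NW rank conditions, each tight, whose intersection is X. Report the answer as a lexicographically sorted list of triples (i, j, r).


Reconstructing r_w from the 19 given conditions:

  0, 0, 0, 0, 1, 1
  0, 1, 1, 1, 2, 2
  0, 1, 1, 1, 2, 3
  0, 1, 1, 2, 3, 4
  0, 1, 2, 3, 4, 5
  1, 2, 3, 4, 5, 6

hence w(1..6) = (5, 2, 6, 4, 3, 1).

Fulton essential set (4 of the 11 Rothe cells):

[(1, 4, 0), (3, 4, 1), (4, 3, 1), (5, 1, 0)]


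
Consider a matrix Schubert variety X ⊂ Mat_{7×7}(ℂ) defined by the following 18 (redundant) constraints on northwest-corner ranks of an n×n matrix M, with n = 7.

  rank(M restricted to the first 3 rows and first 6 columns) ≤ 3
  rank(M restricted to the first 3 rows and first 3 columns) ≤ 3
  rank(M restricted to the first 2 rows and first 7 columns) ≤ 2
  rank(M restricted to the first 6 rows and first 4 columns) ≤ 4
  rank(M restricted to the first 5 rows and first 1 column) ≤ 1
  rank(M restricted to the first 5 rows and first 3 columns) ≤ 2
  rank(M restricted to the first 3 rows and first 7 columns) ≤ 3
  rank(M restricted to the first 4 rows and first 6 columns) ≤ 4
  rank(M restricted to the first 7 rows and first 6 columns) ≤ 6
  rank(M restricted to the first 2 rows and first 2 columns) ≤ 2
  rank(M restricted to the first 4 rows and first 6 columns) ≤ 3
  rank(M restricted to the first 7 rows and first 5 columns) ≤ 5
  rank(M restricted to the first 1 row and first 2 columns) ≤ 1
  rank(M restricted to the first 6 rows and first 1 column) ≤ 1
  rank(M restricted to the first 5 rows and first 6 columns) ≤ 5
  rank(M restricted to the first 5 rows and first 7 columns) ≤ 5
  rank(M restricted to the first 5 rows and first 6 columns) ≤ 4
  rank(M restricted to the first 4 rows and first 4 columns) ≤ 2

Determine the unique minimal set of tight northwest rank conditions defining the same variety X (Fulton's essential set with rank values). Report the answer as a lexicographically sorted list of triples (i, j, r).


The tightest implied rank at each (i,j), from the 18 conditions:

  row 1: 1  1  1  1  1  1  1
  row 2: 1  2  2  2  2  2  2
  row 3: 1  2  2  2  3  3  3
  row 4: 1  2  2  2  3  3  4
  row 5: 1  2  2  3  4  4  5
  row 6: 1  2  3  4  5  5  6
  row 7: 1  2  3  4  5  6  7

hence w(1..7) = (1, 2, 5, 7, 4, 3, 6).

Fulton essential set (3 of the 6 Rothe cells):

[(4, 4, 2), (4, 6, 3), (5, 3, 2)]


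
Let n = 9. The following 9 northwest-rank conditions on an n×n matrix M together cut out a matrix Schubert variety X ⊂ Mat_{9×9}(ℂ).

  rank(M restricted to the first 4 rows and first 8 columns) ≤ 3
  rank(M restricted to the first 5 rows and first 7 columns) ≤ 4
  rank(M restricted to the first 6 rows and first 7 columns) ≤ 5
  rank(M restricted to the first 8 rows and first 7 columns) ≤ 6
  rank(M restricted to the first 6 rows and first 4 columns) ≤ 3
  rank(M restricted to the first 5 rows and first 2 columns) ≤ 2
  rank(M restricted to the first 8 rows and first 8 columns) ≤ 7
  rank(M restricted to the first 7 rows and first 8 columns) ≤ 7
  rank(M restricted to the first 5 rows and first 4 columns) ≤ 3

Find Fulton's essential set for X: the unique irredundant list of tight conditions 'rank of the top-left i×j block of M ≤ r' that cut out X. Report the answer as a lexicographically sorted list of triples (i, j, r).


Computing R[i][j] = min implied NW-rank bound (n=9, 9 conditions):

  1 1 1 1 1 1 1 1 1
  1 2 2 2 2 2 2 2 2
  1 2 3 3 3 3 3 3 3
  1 2 3 3 3 3 3 3 4
  1 2 3 3 4 4 4 4 5
  1 2 3 3 4 5 5 5 6
  1 2 3 4 5 6 6 6 7
  1 2 3 4 5 6 6 7 8
  1 2 3 4 5 6 7 8 9

the unique w with this rank table is (1, 2, 3, 9, 5, 6, 4, 8, 7).

|D(w)|=8, |Ess(w)|=3:

[(4, 8, 3), (6, 4, 3), (8, 7, 6)]


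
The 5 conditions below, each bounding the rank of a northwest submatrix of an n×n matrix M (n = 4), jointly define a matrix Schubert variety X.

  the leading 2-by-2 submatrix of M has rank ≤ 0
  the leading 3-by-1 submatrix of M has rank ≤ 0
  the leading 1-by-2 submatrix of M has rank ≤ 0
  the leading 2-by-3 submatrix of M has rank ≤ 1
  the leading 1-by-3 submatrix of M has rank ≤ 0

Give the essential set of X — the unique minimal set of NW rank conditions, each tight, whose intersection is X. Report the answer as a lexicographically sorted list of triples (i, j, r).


Computing R[i][j] = min implied NW-rank bound (n=4, 5 conditions):

  row 1: 0 0 0 1
  row 2: 0 0 1 2
  row 3: 0 1 2 3
  row 4: 1 2 3 4

hence w(1..4) = (4, 3, 2, 1).

Rothe diagram D(w) (6 cells), 3 SE-corners (essential conditions):

[(1, 3, 0), (2, 2, 0), (3, 1, 0)]


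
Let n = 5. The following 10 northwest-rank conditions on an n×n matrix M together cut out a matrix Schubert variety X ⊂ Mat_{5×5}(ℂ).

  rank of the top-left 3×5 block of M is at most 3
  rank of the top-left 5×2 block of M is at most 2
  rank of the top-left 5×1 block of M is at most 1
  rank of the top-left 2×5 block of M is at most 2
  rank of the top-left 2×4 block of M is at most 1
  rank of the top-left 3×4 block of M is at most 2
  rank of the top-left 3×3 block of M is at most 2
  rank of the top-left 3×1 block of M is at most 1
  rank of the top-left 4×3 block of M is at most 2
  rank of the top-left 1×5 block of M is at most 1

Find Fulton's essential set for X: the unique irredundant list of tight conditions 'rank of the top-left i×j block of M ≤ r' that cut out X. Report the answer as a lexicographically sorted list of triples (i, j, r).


Reconstructing r_w from the 10 given conditions:

  1 | 1 | 1 | 1 | 1
  1 | 1 | 1 | 1 | 2
  1 | 2 | 2 | 2 | 3
  1 | 2 | 2 | 3 | 4
  1 | 2 | 3 | 4 | 5

second differences of R give the permutation w = (1, 5, 2, 4, 3).

D(w) has 4 cells with 2 SE-corners; essential set:

[(2, 4, 1), (4, 3, 2)]


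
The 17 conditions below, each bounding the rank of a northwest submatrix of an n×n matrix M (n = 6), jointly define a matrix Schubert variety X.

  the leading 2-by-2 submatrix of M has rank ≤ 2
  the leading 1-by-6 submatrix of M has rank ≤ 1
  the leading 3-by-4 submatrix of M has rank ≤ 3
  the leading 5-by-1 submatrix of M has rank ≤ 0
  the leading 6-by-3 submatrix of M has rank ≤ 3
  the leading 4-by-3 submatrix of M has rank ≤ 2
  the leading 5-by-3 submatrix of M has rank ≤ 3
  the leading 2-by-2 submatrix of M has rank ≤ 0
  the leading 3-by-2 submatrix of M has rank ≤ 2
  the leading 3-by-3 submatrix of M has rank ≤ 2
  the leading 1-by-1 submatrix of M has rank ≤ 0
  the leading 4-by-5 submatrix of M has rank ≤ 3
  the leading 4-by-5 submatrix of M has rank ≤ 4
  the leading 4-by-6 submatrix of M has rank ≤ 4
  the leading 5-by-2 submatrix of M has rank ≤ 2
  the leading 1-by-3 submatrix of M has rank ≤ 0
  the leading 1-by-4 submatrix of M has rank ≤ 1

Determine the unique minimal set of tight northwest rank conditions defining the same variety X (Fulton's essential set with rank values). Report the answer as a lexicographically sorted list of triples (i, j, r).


Rank table r_w(6×6) implied by the 17 constraints:

  i=1: 0  0  0  1  1  1
  i=2: 0  0  1  2  2  2
  i=3: 0  1  2  3  3  3
  i=4: 0  1  2  3  3  4
  i=5: 0  1  2  3  4  5
  i=6: 1  2  3  4  5  6

reading off 1-entries of Δ²R: w = (4, 3, 2, 6, 5, 1).

Rothe diagram D(w) (9 cells), 4 SE-corners (essential conditions):

[(1, 3, 0), (2, 2, 0), (4, 5, 3), (5, 1, 0)]


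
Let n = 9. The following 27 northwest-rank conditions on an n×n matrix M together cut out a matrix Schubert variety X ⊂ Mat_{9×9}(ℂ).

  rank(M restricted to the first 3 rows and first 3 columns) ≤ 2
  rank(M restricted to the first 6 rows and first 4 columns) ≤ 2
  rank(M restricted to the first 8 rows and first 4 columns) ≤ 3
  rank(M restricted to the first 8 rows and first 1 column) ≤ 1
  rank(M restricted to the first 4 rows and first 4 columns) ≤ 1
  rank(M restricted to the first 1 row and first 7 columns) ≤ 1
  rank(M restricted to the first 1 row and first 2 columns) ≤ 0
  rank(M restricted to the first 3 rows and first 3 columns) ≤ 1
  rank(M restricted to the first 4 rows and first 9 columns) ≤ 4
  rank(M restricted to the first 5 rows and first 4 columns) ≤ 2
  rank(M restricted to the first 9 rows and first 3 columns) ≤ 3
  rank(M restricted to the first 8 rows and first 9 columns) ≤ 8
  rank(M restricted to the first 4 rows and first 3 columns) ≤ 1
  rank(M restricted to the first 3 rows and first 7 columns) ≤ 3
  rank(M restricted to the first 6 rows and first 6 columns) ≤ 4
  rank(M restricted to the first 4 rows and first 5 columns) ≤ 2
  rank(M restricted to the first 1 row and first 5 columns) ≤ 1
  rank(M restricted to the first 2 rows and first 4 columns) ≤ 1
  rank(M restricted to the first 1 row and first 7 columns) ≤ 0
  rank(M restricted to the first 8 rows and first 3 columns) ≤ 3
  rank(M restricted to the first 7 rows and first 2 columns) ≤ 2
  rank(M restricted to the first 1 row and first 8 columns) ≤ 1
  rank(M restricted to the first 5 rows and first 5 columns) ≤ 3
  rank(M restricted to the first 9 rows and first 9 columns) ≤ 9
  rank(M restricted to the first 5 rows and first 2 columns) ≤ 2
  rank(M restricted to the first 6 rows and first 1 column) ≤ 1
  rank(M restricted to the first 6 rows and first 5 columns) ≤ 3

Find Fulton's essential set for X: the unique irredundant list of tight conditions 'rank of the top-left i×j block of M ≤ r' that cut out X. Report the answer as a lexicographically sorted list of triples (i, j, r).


Computing R[i][j] = min implied NW-rank bound (n=9, 27 conditions):

  i=1: 0, 0, 0, 0, 0, 0, 0, 1, 1
  i=2: 1, 1, 1, 1, 1, 1, 1, 2, 2
  i=3: 1, 1, 1, 1, 2, 2, 2, 3, 3
  i=4: 1, 1, 1, 1, 2, 3, 3, 4, 4
  i=5: 1, 2, 2, 2, 3, 4, 4, 5, 5
  i=6: 1, 2, 2, 2, 3, 4, 5, 6, 6
  i=7: 1, 2, 3, 3, 4, 5, 6, 7, 7
  i=8: 1, 2, 3, 3, 4, 5, 6, 7, 8
  i=9: 1, 2, 3, 4, 5, 6, 7, 8, 9

second differences of R give the permutation w = (8, 1, 5, 6, 2, 7, 3, 9, 4).

ℓ(w)=16; the 4 essential cells (i,j,r):

[(1, 7, 0), (4, 4, 1), (6, 4, 2), (8, 4, 3)]


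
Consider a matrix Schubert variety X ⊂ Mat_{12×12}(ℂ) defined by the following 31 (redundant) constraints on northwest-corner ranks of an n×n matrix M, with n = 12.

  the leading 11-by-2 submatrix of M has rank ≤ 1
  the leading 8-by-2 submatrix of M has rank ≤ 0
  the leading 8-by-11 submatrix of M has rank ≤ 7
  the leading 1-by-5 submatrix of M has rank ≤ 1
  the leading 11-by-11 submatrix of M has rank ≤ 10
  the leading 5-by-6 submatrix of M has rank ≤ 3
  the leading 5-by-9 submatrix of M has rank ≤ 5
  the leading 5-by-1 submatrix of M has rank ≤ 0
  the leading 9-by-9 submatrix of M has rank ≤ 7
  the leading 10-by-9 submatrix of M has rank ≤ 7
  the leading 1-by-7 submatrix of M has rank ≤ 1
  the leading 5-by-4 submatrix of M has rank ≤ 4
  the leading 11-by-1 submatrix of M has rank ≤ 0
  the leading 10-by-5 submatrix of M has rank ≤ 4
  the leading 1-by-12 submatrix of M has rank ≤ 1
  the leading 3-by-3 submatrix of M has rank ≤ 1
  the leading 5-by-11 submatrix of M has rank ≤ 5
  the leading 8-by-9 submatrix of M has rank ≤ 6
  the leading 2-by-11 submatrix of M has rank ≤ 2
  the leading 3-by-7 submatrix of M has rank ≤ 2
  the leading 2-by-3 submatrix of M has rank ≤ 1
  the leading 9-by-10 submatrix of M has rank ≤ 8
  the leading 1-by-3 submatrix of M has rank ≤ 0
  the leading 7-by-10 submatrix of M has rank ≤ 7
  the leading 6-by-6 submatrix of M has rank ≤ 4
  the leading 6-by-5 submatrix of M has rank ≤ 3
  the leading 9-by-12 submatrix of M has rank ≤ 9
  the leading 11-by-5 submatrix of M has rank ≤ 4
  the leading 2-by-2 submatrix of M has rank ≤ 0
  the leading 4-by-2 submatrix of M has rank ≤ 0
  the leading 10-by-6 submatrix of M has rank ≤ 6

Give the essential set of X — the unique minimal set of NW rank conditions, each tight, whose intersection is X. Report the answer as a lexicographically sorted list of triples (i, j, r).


The tightest implied rank at each (i,j), from the 31 conditions:

  row 1: 0  0  0  1  1  1  1  1  1  1  1  1
  row 2: 0  0  1  2  2  2  2  2  2  2  2  2
  row 3: 0  0  1  2  2  2  2  3  3  3  3  3
  row 4: 0  0  1  2  3  3  3  4  4  4  4  4
  row 5: 0  0  1  2  3  3  4  5  5  5  5  5
  row 6: 0  0  1  2  3  4  5  6  6  6  6  6
  row 7: 0  0  1  2  3  4  5  6  6  7  7  7
  row 8: 0  0  1  2  3  4  5  6  6  7  7  8
  row 9: 0  1  2  3  4  5  6  7  7  8  8  9
  row 10: 0  1  2  3  4  5  6  7  7  8  9  10
  row 11: 0  1  2  3  4  5  6  7  8  9  10  11
  row 12: 1  2  3  4  5  6  7  8  9  10  11  12

reading off 1-entries of Δ²R: w = (4, 3, 8, 5, 7, 6, 10, 12, 2, 11, 9, 1).

|D(w)|=28, |Ess(w)|=8:

[(1, 3, 0), (3, 7, 2), (5, 6, 3), (8, 2, 0), (8, 9, 6), (8, 11, 7), (10, 9, 7), (11, 1, 0)]


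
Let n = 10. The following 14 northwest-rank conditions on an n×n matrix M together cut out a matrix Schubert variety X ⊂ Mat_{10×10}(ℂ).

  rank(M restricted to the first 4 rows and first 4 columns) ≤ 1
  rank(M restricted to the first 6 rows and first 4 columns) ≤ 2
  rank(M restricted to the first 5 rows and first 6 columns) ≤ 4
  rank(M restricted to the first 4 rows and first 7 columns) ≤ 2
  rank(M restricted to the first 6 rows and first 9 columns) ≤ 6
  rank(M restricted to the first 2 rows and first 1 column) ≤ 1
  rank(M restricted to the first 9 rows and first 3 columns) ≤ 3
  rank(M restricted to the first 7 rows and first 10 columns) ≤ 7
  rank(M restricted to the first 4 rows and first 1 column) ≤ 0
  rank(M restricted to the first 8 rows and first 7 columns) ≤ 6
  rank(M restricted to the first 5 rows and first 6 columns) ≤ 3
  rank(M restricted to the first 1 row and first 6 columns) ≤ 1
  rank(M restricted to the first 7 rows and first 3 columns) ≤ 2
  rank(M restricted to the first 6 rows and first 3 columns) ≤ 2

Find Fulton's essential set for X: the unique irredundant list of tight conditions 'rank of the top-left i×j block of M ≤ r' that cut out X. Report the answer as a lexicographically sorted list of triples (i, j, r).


Recovering R(i,j) via the rank-extension bound from the 14 conditions:

  0  1  1  1  1  1  1  1  1  1
  0  1  1  1  2  2  2  2  2  2
  0  1  1  1  2  2  2  3  3  3
  0  1  1  1  2  2  2  3  4  4
  1  2  2  2  3  3  3  4  5  5
  1  2  2  2  3  4  4  5  6  6
  1  2  2  3  4  5  5  6  7  7
  1  2  3  4  5  6  6  7  8  8
  1  2  3  4  5  6  7  8  9  9
  1  2  3  4  5  6  7  8  9  10

the unique w with this rank table is (2, 5, 8, 9, 1, 6, 4, 3, 7, 10).

Rothe diagram D(w) (17 cells), 5 SE-corners (essential conditions):

[(4, 1, 0), (4, 4, 1), (4, 7, 2), (6, 4, 2), (7, 3, 2)]


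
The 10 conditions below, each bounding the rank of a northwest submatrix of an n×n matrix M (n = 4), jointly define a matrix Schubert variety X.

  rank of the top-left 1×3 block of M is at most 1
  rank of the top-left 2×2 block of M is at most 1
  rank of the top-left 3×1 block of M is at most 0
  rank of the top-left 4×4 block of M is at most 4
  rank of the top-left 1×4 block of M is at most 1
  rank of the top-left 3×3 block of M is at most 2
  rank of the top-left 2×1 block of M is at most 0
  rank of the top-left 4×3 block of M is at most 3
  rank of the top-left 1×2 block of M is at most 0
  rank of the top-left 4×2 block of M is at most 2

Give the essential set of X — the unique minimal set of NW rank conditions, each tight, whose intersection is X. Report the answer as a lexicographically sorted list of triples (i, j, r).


Recovering R(i,j) via the rank-extension bound from the 10 conditions:

  i=1: 0, 0, 1, 1
  i=2: 0, 1, 2, 2
  i=3: 0, 1, 2, 3
  i=4: 1, 2, 3, 4

giving w = (3, 2, 4, 1) via Δ²R.

|D(w)|=4, |Ess(w)|=2:

[(1, 2, 0), (3, 1, 0)]


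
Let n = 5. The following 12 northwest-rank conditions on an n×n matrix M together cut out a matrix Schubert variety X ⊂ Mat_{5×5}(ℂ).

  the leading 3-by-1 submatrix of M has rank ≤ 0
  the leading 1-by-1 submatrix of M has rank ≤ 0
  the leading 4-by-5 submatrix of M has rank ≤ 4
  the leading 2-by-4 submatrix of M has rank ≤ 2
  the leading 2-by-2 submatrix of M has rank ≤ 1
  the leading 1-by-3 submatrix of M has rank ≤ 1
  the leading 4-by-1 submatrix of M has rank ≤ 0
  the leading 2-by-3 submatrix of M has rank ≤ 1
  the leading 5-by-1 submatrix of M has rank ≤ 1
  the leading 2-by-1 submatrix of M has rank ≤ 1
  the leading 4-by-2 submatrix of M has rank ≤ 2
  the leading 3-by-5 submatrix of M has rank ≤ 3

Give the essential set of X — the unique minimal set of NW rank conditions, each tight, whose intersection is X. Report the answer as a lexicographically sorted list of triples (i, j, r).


The tightest implied rank at each (i,j), from the 12 conditions:

  i=1: 0 1 1 1 1
  i=2: 0 1 1 2 2
  i=3: 0 1 2 3 3
  i=4: 0 1 2 3 4
  i=5: 1 2 3 4 5

reading off 1-entries of Δ²R: w = (2, 4, 3, 5, 1).

Rothe diagram D(w) (5 cells), 2 SE-corners (essential conditions):

[(2, 3, 1), (4, 1, 0)]


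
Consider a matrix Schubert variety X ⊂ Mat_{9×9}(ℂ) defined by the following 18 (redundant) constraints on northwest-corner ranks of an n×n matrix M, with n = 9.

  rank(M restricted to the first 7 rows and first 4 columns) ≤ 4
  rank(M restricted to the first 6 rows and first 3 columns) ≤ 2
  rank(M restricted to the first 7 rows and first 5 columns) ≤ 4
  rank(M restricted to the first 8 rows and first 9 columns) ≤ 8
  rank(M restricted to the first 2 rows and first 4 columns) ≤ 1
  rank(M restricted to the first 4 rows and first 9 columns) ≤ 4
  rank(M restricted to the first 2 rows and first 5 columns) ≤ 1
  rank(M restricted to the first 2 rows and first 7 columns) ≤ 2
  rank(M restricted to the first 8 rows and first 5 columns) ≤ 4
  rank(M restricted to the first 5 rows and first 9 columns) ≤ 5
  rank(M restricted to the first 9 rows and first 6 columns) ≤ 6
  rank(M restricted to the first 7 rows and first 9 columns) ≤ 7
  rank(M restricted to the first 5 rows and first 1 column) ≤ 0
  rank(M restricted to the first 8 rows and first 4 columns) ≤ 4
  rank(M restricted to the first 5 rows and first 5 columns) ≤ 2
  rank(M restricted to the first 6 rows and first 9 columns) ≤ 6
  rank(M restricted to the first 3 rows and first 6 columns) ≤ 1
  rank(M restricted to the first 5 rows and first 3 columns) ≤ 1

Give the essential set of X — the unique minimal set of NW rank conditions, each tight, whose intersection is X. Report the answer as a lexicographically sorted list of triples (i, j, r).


Computing R[i][j] = min implied NW-rank bound (n=9, 18 conditions):

  i=1: 0 | 1 | 1 | 1 | 1 | 1 | 1 | 1 | 1
  i=2: 0 | 1 | 1 | 1 | 1 | 1 | 2 | 2 | 2
  i=3: 0 | 1 | 1 | 1 | 1 | 1 | 2 | 3 | 3
  i=4: 0 | 1 | 1 | 2 | 2 | 2 | 3 | 4 | 4
  i=5: 0 | 1 | 1 | 2 | 2 | 3 | 4 | 5 | 5
  i=6: 1 | 2 | 2 | 3 | 3 | 4 | 5 | 6 | 6
  i=7: 1 | 2 | 3 | 4 | 4 | 5 | 6 | 7 | 7
  i=8: 1 | 2 | 3 | 4 | 4 | 5 | 6 | 7 | 8
  i=9: 1 | 2 | 3 | 4 | 5 | 6 | 7 | 8 | 9

the unique w with this rank table is (2, 7, 8, 4, 6, 1, 3, 9, 5).

5 SE-corners of the 17-cell Rothe diagram give Ess(w):

[(3, 6, 1), (5, 1, 0), (5, 3, 1), (5, 5, 2), (8, 5, 4)]


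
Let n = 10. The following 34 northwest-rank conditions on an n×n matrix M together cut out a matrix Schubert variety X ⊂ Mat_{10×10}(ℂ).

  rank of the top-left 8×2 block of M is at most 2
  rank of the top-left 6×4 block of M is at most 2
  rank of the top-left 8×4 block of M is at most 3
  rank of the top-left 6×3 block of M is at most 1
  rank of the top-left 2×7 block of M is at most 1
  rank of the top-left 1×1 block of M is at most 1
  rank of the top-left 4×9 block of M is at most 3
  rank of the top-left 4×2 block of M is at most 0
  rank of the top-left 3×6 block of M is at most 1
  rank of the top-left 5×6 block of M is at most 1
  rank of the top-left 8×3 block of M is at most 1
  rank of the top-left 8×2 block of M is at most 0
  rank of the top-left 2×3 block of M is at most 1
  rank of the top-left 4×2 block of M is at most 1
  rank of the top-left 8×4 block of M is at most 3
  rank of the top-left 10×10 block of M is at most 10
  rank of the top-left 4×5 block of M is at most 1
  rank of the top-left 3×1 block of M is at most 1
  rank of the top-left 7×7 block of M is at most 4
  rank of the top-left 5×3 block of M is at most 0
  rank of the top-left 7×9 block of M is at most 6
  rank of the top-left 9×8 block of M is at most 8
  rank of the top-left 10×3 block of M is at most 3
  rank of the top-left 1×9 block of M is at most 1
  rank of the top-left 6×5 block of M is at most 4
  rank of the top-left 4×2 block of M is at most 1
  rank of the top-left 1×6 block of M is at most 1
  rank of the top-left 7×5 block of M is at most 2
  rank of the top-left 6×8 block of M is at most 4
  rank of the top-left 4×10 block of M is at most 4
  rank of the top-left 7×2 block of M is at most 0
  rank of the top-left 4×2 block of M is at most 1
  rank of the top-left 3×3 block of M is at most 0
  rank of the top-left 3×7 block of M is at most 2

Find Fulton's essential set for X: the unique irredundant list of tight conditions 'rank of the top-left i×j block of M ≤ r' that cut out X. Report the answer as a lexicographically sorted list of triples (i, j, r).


Computing R[i][j] = min implied NW-rank bound (n=10, 34 conditions):

  0 | 0 | 0 | 1 | 1 | 1 | 1 | 1 | 1 | 1
  0 | 0 | 0 | 1 | 1 | 1 | 1 | 2 | 2 | 2
  0 | 0 | 0 | 1 | 1 | 1 | 2 | 3 | 3 | 3
  0 | 0 | 0 | 1 | 1 | 1 | 2 | 3 | 3 | 4
  0 | 0 | 0 | 1 | 1 | 1 | 2 | 3 | 4 | 5
  0 | 0 | 1 | 2 | 2 | 2 | 3 | 4 | 5 | 6
  0 | 0 | 1 | 2 | 2 | 3 | 4 | 5 | 6 | 7
  0 | 0 | 1 | 2 | 3 | 4 | 5 | 6 | 7 | 8
  1 | 1 | 2 | 3 | 4 | 5 | 6 | 7 | 8 | 9
  1 | 2 | 3 | 4 | 5 | 6 | 7 | 8 | 9 | 10

the unique w with this rank table is (4, 8, 7, 10, 9, 3, 6, 5, 1, 2).

|D(w)|=32, |Ess(w)|=6:

[(2, 7, 1), (4, 9, 3), (5, 3, 0), (5, 6, 1), (7, 5, 2), (8, 2, 0)]


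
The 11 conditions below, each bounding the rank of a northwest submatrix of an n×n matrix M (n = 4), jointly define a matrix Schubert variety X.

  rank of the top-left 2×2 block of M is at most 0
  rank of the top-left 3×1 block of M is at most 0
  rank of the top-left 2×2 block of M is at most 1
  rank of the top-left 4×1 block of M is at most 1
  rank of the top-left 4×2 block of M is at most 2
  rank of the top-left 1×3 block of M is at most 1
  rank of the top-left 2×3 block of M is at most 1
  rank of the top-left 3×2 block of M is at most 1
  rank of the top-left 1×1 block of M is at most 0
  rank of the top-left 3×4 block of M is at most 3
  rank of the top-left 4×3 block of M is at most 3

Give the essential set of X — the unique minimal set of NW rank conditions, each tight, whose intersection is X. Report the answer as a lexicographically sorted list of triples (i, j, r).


Reconstructing r_w from the 11 given conditions:

  i=1: 0  0  1  1
  i=2: 0  0  1  2
  i=3: 0  1  2  3
  i=4: 1  2  3  4

hence w(1..4) = (3, 4, 2, 1).

ℓ(w)=5; the 2 essential cells (i,j,r):

[(2, 2, 0), (3, 1, 0)]
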